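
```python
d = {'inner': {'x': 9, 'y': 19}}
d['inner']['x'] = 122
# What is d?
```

After line 1: d = {'inner': {'x': 9, 'y': 19}}
After line 2 (inner x overwritten): d = {'inner': {'x': 122, 'y': 19}}

{'inner': {'x': 122, 'y': 19}}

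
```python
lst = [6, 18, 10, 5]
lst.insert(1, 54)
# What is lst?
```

[6, 54, 18, 10, 5]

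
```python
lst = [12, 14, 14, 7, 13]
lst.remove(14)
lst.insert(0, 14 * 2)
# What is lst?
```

After line 1: lst = [12, 14, 14, 7, 13]
After line 2 (remove first 14): lst = [12, 14, 7, 13]
After line 3 (insert 28 at index 0): lst = [28, 12, 14, 7, 13]

[28, 12, 14, 7, 13]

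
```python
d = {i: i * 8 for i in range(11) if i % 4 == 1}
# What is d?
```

{1: 8, 5: 40, 9: 72}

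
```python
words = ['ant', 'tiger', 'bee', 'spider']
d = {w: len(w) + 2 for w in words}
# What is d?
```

{'ant': 5, 'tiger': 7, 'bee': 5, 'spider': 8}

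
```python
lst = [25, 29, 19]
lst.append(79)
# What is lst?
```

[25, 29, 19, 79]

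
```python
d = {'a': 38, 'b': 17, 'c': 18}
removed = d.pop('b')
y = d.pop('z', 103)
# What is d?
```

After line 1: d = {'a': 38, 'b': 17, 'c': 18}
After line 2 (pop 'b' returns 17): d = {'a': 38, 'c': 18}, removed = 17
After line 3 (pop 'z' missing, returns default 103): d = {'a': 38, 'c': 18}, y = 103

{'a': 38, 'c': 18}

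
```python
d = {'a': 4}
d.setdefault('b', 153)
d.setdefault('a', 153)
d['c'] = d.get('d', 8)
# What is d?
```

After line 1: d = {'a': 4}
After line 2 (setdefault adds 'b'=153): d = {'a': 4, 'b': 153}
After line 3 (setdefault 'a' no-op, already exists): d = {'a': 4, 'b': 153}
After line 4 (get('d', 8) returns default since 'd' not in d): d = {'a': 4, 'b': 153, 'c': 8}

{'a': 4, 'b': 153, 'c': 8}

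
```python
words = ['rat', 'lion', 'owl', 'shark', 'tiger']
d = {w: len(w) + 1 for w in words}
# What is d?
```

{'rat': 4, 'lion': 5, 'owl': 4, 'shark': 6, 'tiger': 6}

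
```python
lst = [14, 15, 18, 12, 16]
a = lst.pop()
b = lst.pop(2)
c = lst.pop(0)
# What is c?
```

After line 1: lst = [14, 15, 18, 12, 16]
After line 2 (pop() -> a = 16): lst = [14, 15, 18, 12]
After line 3 (pop(2) -> b = 18): lst = [14, 15, 12]
After line 4 (pop(0) -> c = 14): lst = [15, 12]

14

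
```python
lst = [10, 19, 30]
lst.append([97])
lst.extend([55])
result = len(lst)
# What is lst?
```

After line 1: lst = [10, 19, 30]
After line 2 (append adds [97] as single element): lst = [10, 19, 30, [97]]
After line 3 (extend unpacks [55], adds 55): lst = [10, 19, 30, [97], 55]
After line 4: result = len(lst) = 5

[10, 19, 30, [97], 55]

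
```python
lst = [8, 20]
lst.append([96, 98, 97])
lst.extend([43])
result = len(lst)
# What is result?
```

After line 1: lst = [8, 20]
After line 2 (append adds [96, 98, 97] as single element): lst = [8, 20, [96, 98, 97]]
After line 3 (extend unpacks [43], adds 43): lst = [8, 20, [96, 98, 97], 43]
After line 4: result = len(lst) = 4

4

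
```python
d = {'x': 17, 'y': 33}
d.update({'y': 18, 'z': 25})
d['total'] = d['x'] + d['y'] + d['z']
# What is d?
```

After line 1: d = {'x': 17, 'y': 33}
After line 2 (y overwritten, z added): d = {'x': 17, 'y': 18, 'z': 25}
After line 3 (total = 17 + 18 + 25 = 60): d = {'x': 17, 'y': 18, 'z': 25, 'total': 60}

{'x': 17, 'y': 18, 'z': 25, 'total': 60}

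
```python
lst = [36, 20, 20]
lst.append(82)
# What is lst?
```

[36, 20, 20, 82]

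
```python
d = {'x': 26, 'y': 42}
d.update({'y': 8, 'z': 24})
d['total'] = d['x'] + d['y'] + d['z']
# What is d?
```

After line 1: d = {'x': 26, 'y': 42}
After line 2 (y overwritten, z added): d = {'x': 26, 'y': 8, 'z': 24}
After line 3 (total = 26 + 8 + 24 = 58): d = {'x': 26, 'y': 8, 'z': 24, 'total': 58}

{'x': 26, 'y': 8, 'z': 24, 'total': 58}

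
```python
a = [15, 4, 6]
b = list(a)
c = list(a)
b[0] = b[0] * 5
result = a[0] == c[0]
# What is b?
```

After line 1: a = [15, 4, 6]
After line 2 (b = list(a), copy): a = [15, 4, 6], b = [15, 4, 6]
After line 3 (c = list(a) is a copy, new object): c = [15, 4, 6]
After line 4 (b[0] = 15 * 5 = 75; only b mutates (copy)): a = [15, 4, 6], b = [75, 4, 6], c = [15, 4, 6]
After line 5 (a[0] = 15, c[0] = 15; result = True)

[75, 4, 6]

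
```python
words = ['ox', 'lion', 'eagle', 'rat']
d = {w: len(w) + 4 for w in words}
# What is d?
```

{'ox': 6, 'lion': 8, 'eagle': 9, 'rat': 7}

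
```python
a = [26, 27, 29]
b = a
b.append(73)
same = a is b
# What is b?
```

After line 1: a = [26, 27, 29]
After line 2 (b = a is an alias, same object): a = [26, 27, 29], b = [26, 27, 29]
After line 3 (b.append mutates the shared list): a = [26, 27, 29, 73], b = [26, 27, 29, 73]
After line 4 (same = a is b; same object -> True): same = True

[26, 27, 29, 73]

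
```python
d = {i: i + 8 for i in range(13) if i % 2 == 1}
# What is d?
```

{1: 9, 3: 11, 5: 13, 7: 15, 9: 17, 11: 19}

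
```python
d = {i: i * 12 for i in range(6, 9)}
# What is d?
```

{6: 72, 7: 84, 8: 96}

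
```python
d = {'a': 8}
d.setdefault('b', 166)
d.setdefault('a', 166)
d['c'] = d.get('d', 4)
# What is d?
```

After line 1: d = {'a': 8}
After line 2 (setdefault adds 'b'=166): d = {'a': 8, 'b': 166}
After line 3 (setdefault 'a' no-op, already exists): d = {'a': 8, 'b': 166}
After line 4 (get('d', 4) returns default since 'd' not in d): d = {'a': 8, 'b': 166, 'c': 4}

{'a': 8, 'b': 166, 'c': 4}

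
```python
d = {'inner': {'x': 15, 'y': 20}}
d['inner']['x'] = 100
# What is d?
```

After line 1: d = {'inner': {'x': 15, 'y': 20}}
After line 2 (inner x overwritten): d = {'inner': {'x': 100, 'y': 20}}

{'inner': {'x': 100, 'y': 20}}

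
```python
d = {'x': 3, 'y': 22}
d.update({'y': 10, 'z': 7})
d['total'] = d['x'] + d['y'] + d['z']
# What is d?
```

After line 1: d = {'x': 3, 'y': 22}
After line 2 (y overwritten, z added): d = {'x': 3, 'y': 10, 'z': 7}
After line 3 (total = 3 + 10 + 7 = 20): d = {'x': 3, 'y': 10, 'z': 7, 'total': 20}

{'x': 3, 'y': 10, 'z': 7, 'total': 20}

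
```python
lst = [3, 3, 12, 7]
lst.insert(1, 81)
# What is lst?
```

[3, 81, 3, 12, 7]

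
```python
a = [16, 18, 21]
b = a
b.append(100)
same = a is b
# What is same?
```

After line 1: a = [16, 18, 21]
After line 2 (b = a is an alias, same object): a = [16, 18, 21], b = [16, 18, 21]
After line 3 (b.append mutates the shared list): a = [16, 18, 21, 100], b = [16, 18, 21, 100]
After line 4 (same = a is b; same object -> True): same = True

True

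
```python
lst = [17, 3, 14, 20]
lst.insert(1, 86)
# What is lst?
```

[17, 86, 3, 14, 20]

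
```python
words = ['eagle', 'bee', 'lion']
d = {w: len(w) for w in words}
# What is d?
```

{'eagle': 5, 'bee': 3, 'lion': 4}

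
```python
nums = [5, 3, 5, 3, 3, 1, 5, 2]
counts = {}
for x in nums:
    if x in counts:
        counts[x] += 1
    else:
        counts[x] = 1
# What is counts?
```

Initial: counts = {}, nums = [5, 3, 5, 3, 3, 1, 5, 2]
See 5: counts = {5: 1}
See 3: counts = {5: 1, 3: 1}
See 5: counts = {5: 2, 3: 1}
See 3: counts = {5: 2, 3: 2}
See 3: counts = {5: 2, 3: 3}
See 1: counts = {5: 2, 3: 3, 1: 1}
See 5: counts = {5: 3, 3: 3, 1: 1}
See 2: counts = {5: 3, 3: 3, 1: 1, 2: 1}

{5: 3, 3: 3, 1: 1, 2: 1}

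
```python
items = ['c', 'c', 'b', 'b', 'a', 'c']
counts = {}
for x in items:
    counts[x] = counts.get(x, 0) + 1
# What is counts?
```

Initial: counts = {}, items = ['c', 'c', 'b', 'b', 'a', 'c']
See 'c': counts = {'c': 1}
See 'c': counts = {'c': 2}
See 'b': counts = {'c': 2, 'b': 1}
See 'b': counts = {'c': 2, 'b': 2}
See 'a': counts = {'c': 2, 'b': 2, 'a': 1}
See 'c': counts = {'c': 3, 'b': 2, 'a': 1}

{'c': 3, 'b': 2, 'a': 1}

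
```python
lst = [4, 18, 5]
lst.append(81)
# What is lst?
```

[4, 18, 5, 81]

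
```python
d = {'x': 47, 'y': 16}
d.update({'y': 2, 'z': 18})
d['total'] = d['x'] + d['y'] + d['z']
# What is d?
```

After line 1: d = {'x': 47, 'y': 16}
After line 2 (y overwritten, z added): d = {'x': 47, 'y': 2, 'z': 18}
After line 3 (total = 47 + 2 + 18 = 67): d = {'x': 47, 'y': 2, 'z': 18, 'total': 67}

{'x': 47, 'y': 2, 'z': 18, 'total': 67}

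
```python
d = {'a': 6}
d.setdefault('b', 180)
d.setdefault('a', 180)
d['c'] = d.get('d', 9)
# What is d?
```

After line 1: d = {'a': 6}
After line 2 (setdefault adds 'b'=180): d = {'a': 6, 'b': 180}
After line 3 (setdefault 'a' no-op, already exists): d = {'a': 6, 'b': 180}
After line 4 (get('d', 9) returns default since 'd' not in d): d = {'a': 6, 'b': 180, 'c': 9}

{'a': 6, 'b': 180, 'c': 9}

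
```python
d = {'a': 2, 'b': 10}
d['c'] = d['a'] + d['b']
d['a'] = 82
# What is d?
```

After line 1: d = {'a': 2, 'b': 10}
After line 2 (d['c'] = 2 + 10): d = {'a': 2, 'b': 10, 'c': 12}
After line 3: d = {'a': 82, 'b': 10, 'c': 12}

{'a': 82, 'b': 10, 'c': 12}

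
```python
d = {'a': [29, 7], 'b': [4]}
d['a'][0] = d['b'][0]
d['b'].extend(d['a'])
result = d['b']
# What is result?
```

After line 1: d = {'a': [29, 7], 'b': [4]}
After line 2 (a[0] = b[0] = 4): d = {'a': [4, 7], 'b': [4]}
After line 3 (b.extend(a) appends [4, 7]): d = {'a': [4, 7], 'b': [4, 4, 7]}
After line 4: result = d['b'] = [4, 4, 7]

[4, 4, 7]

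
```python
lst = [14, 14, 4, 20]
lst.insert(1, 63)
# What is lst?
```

[14, 63, 14, 4, 20]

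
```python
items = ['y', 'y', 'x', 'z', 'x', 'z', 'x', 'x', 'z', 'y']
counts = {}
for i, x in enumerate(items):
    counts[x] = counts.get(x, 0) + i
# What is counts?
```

Initial: counts = {}, items = ['y', 'y', 'x', 'z', 'x', 'z', 'x', 'x', 'z', 'y']
i=0, x='y': counts = {'y': 0}
i=1, x='y': counts = {'y': 1}
i=2, x='x': counts = {'y': 1, 'x': 2}
i=3, x='z': counts = {'y': 1, 'x': 2, 'z': 3}
i=4, x='x': counts = {'y': 1, 'x': 6, 'z': 3}
i=5, x='z': counts = {'y': 1, 'x': 6, 'z': 8}
i=6, x='x': counts = {'y': 1, 'x': 12, 'z': 8}
i=7, x='x': counts = {'y': 1, 'x': 19, 'z': 8}
i=8, x='z': counts = {'y': 1, 'x': 19, 'z': 16}
i=9, x='y': counts = {'y': 10, 'x': 19, 'z': 16}

{'y': 10, 'x': 19, 'z': 16}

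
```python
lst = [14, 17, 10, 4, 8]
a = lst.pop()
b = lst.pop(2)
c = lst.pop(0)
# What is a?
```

After line 1: lst = [14, 17, 10, 4, 8]
After line 2 (pop() -> a = 8): lst = [14, 17, 10, 4]
After line 3 (pop(2) -> b = 10): lst = [14, 17, 4]
After line 4 (pop(0) -> c = 14): lst = [17, 4]

8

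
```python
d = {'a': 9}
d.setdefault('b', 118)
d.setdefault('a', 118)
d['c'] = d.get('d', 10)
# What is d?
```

After line 1: d = {'a': 9}
After line 2 (setdefault adds 'b'=118): d = {'a': 9, 'b': 118}
After line 3 (setdefault 'a' no-op, already exists): d = {'a': 9, 'b': 118}
After line 4 (get('d', 10) returns default since 'd' not in d): d = {'a': 9, 'b': 118, 'c': 10}

{'a': 9, 'b': 118, 'c': 10}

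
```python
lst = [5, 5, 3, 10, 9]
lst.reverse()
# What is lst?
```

[9, 10, 3, 5, 5]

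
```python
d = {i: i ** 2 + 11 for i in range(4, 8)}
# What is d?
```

{4: 27, 5: 36, 6: 47, 7: 60}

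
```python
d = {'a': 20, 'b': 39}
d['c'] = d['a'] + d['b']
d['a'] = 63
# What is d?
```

After line 1: d = {'a': 20, 'b': 39}
After line 2 (d['c'] = 20 + 39): d = {'a': 20, 'b': 39, 'c': 59}
After line 3: d = {'a': 63, 'b': 39, 'c': 59}

{'a': 63, 'b': 39, 'c': 59}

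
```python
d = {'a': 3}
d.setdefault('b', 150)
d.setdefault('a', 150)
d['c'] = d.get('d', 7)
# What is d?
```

After line 1: d = {'a': 3}
After line 2 (setdefault adds 'b'=150): d = {'a': 3, 'b': 150}
After line 3 (setdefault 'a' no-op, already exists): d = {'a': 3, 'b': 150}
After line 4 (get('d', 7) returns default since 'd' not in d): d = {'a': 3, 'b': 150, 'c': 7}

{'a': 3, 'b': 150, 'c': 7}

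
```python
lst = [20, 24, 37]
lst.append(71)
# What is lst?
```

[20, 24, 37, 71]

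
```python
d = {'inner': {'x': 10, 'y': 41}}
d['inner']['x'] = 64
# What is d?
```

After line 1: d = {'inner': {'x': 10, 'y': 41}}
After line 2 (inner x overwritten): d = {'inner': {'x': 64, 'y': 41}}

{'inner': {'x': 64, 'y': 41}}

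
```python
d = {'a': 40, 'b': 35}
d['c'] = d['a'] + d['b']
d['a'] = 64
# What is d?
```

After line 1: d = {'a': 40, 'b': 35}
After line 2 (d['c'] = 40 + 35): d = {'a': 40, 'b': 35, 'c': 75}
After line 3: d = {'a': 64, 'b': 35, 'c': 75}

{'a': 64, 'b': 35, 'c': 75}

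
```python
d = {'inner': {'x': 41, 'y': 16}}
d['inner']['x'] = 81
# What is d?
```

After line 1: d = {'inner': {'x': 41, 'y': 16}}
After line 2 (inner x overwritten): d = {'inner': {'x': 81, 'y': 16}}

{'inner': {'x': 81, 'y': 16}}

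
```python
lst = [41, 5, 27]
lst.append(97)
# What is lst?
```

[41, 5, 27, 97]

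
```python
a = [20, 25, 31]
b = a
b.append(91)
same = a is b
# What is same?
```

After line 1: a = [20, 25, 31]
After line 2 (b = a is an alias, same object): a = [20, 25, 31], b = [20, 25, 31]
After line 3 (b.append mutates the shared list): a = [20, 25, 31, 91], b = [20, 25, 31, 91]
After line 4 (same = a is b; same object -> True): same = True

True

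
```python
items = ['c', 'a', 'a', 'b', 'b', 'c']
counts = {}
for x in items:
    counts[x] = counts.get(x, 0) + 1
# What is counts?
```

Initial: counts = {}, items = ['c', 'a', 'a', 'b', 'b', 'c']
See 'c': counts = {'c': 1}
See 'a': counts = {'c': 1, 'a': 1}
See 'a': counts = {'c': 1, 'a': 2}
See 'b': counts = {'c': 1, 'a': 2, 'b': 1}
See 'b': counts = {'c': 1, 'a': 2, 'b': 2}
See 'c': counts = {'c': 2, 'a': 2, 'b': 2}

{'c': 2, 'a': 2, 'b': 2}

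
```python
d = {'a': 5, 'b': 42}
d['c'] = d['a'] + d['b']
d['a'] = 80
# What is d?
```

After line 1: d = {'a': 5, 'b': 42}
After line 2 (d['c'] = 5 + 42): d = {'a': 5, 'b': 42, 'c': 47}
After line 3: d = {'a': 80, 'b': 42, 'c': 47}

{'a': 80, 'b': 42, 'c': 47}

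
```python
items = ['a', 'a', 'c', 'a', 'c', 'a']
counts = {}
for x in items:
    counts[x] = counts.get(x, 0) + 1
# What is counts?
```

Initial: counts = {}, items = ['a', 'a', 'c', 'a', 'c', 'a']
See 'a': counts = {'a': 1}
See 'a': counts = {'a': 2}
See 'c': counts = {'a': 2, 'c': 1}
See 'a': counts = {'a': 3, 'c': 1}
See 'c': counts = {'a': 3, 'c': 2}
See 'a': counts = {'a': 4, 'c': 2}

{'a': 4, 'c': 2}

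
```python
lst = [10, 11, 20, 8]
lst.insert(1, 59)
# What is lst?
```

[10, 59, 11, 20, 8]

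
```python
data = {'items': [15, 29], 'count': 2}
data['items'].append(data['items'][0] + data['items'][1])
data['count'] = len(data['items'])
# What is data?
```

After line 1: data = {'items': [15, 29], 'count': 2}
After line 2 (append 15 + 29 = 44): data = {'items': [15, 29, 44], 'count': 2}
After line 3 (count = len(items) = 3): data = {'items': [15, 29, 44], 'count': 3}

{'items': [15, 29, 44], 'count': 3}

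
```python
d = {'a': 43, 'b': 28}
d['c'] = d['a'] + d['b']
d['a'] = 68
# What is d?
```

After line 1: d = {'a': 43, 'b': 28}
After line 2 (d['c'] = 43 + 28): d = {'a': 43, 'b': 28, 'c': 71}
After line 3: d = {'a': 68, 'b': 28, 'c': 71}

{'a': 68, 'b': 28, 'c': 71}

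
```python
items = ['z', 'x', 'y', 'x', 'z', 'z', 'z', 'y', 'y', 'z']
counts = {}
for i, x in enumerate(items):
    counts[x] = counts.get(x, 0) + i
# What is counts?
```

Initial: counts = {}, items = ['z', 'x', 'y', 'x', 'z', 'z', 'z', 'y', 'y', 'z']
i=0, x='z': counts = {'z': 0}
i=1, x='x': counts = {'z': 0, 'x': 1}
i=2, x='y': counts = {'z': 0, 'x': 1, 'y': 2}
i=3, x='x': counts = {'z': 0, 'x': 4, 'y': 2}
i=4, x='z': counts = {'z': 4, 'x': 4, 'y': 2}
i=5, x='z': counts = {'z': 9, 'x': 4, 'y': 2}
i=6, x='z': counts = {'z': 15, 'x': 4, 'y': 2}
i=7, x='y': counts = {'z': 15, 'x': 4, 'y': 9}
i=8, x='y': counts = {'z': 15, 'x': 4, 'y': 17}
i=9, x='z': counts = {'z': 24, 'x': 4, 'y': 17}

{'z': 24, 'x': 4, 'y': 17}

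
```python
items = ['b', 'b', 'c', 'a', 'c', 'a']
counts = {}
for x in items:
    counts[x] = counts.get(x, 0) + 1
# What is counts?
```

Initial: counts = {}, items = ['b', 'b', 'c', 'a', 'c', 'a']
See 'b': counts = {'b': 1}
See 'b': counts = {'b': 2}
See 'c': counts = {'b': 2, 'c': 1}
See 'a': counts = {'b': 2, 'c': 1, 'a': 1}
See 'c': counts = {'b': 2, 'c': 2, 'a': 1}
See 'a': counts = {'b': 2, 'c': 2, 'a': 2}

{'b': 2, 'c': 2, 'a': 2}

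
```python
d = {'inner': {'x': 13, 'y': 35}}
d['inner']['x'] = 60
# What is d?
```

After line 1: d = {'inner': {'x': 13, 'y': 35}}
After line 2 (inner x overwritten): d = {'inner': {'x': 60, 'y': 35}}

{'inner': {'x': 60, 'y': 35}}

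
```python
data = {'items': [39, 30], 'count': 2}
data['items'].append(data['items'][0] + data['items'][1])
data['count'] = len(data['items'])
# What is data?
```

After line 1: data = {'items': [39, 30], 'count': 2}
After line 2 (append 39 + 30 = 69): data = {'items': [39, 30, 69], 'count': 2}
After line 3 (count = len(items) = 3): data = {'items': [39, 30, 69], 'count': 3}

{'items': [39, 30, 69], 'count': 3}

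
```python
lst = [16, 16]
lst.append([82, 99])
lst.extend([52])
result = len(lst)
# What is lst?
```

After line 1: lst = [16, 16]
After line 2 (append adds [82, 99] as single element): lst = [16, 16, [82, 99]]
After line 3 (extend unpacks [52], adds 52): lst = [16, 16, [82, 99], 52]
After line 4: result = len(lst) = 4

[16, 16, [82, 99], 52]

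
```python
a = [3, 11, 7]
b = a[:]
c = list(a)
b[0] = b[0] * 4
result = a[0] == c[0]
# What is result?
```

After line 1: a = [3, 11, 7]
After line 2 (b = a[:], copy): a = [3, 11, 7], b = [3, 11, 7]
After line 3 (c = list(a) is a copy, new object): c = [3, 11, 7]
After line 4 (b[0] = 3 * 4 = 12; only b mutates (copy)): a = [3, 11, 7], b = [12, 11, 7], c = [3, 11, 7]
After line 5 (a[0] = 3, c[0] = 3; result = True)

True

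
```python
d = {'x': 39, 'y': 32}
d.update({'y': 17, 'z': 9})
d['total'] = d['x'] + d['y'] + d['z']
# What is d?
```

After line 1: d = {'x': 39, 'y': 32}
After line 2 (y overwritten, z added): d = {'x': 39, 'y': 17, 'z': 9}
After line 3 (total = 39 + 17 + 9 = 65): d = {'x': 39, 'y': 17, 'z': 9, 'total': 65}

{'x': 39, 'y': 17, 'z': 9, 'total': 65}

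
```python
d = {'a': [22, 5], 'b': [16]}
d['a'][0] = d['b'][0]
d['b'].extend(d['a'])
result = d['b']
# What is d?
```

After line 1: d = {'a': [22, 5], 'b': [16]}
After line 2 (a[0] = b[0] = 16): d = {'a': [16, 5], 'b': [16]}
After line 3 (b.extend(a) appends [16, 5]): d = {'a': [16, 5], 'b': [16, 16, 5]}
After line 4: result = d['b'] = [16, 16, 5]

{'a': [16, 5], 'b': [16, 16, 5]}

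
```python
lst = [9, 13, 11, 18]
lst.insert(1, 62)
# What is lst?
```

[9, 62, 13, 11, 18]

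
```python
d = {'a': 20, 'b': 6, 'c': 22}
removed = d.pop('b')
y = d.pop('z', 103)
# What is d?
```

After line 1: d = {'a': 20, 'b': 6, 'c': 22}
After line 2 (pop 'b' returns 6): d = {'a': 20, 'c': 22}, removed = 6
After line 3 (pop 'z' missing, returns default 103): d = {'a': 20, 'c': 22}, y = 103

{'a': 20, 'c': 22}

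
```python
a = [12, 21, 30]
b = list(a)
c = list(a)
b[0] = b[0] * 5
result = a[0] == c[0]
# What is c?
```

After line 1: a = [12, 21, 30]
After line 2 (b = list(a), copy): a = [12, 21, 30], b = [12, 21, 30]
After line 3 (c = list(a) is a copy, new object): c = [12, 21, 30]
After line 4 (b[0] = 12 * 5 = 60; only b mutates (copy)): a = [12, 21, 30], b = [60, 21, 30], c = [12, 21, 30]
After line 5 (a[0] = 12, c[0] = 12; result = True)

[12, 21, 30]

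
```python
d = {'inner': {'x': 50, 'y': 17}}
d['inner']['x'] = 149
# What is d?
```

After line 1: d = {'inner': {'x': 50, 'y': 17}}
After line 2 (inner x overwritten): d = {'inner': {'x': 149, 'y': 17}}

{'inner': {'x': 149, 'y': 17}}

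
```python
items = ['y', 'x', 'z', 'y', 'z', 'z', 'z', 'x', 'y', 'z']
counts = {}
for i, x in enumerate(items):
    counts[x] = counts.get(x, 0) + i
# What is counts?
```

Initial: counts = {}, items = ['y', 'x', 'z', 'y', 'z', 'z', 'z', 'x', 'y', 'z']
i=0, x='y': counts = {'y': 0}
i=1, x='x': counts = {'y': 0, 'x': 1}
i=2, x='z': counts = {'y': 0, 'x': 1, 'z': 2}
i=3, x='y': counts = {'y': 3, 'x': 1, 'z': 2}
i=4, x='z': counts = {'y': 3, 'x': 1, 'z': 6}
i=5, x='z': counts = {'y': 3, 'x': 1, 'z': 11}
i=6, x='z': counts = {'y': 3, 'x': 1, 'z': 17}
i=7, x='x': counts = {'y': 3, 'x': 8, 'z': 17}
i=8, x='y': counts = {'y': 11, 'x': 8, 'z': 17}
i=9, x='z': counts = {'y': 11, 'x': 8, 'z': 26}

{'y': 11, 'x': 8, 'z': 26}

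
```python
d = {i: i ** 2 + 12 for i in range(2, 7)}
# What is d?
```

{2: 16, 3: 21, 4: 28, 5: 37, 6: 48}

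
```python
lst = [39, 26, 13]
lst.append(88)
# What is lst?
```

[39, 26, 13, 88]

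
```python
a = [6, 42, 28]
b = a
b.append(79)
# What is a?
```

After line 1: a = [6, 42, 28]
After line 2 (b = a is an alias, same object): a = [6, 42, 28], b = [6, 42, 28]
After line 3 (b.append mutates the shared list): a = [6, 42, 28, 79], b = [6, 42, 28, 79]

[6, 42, 28, 79]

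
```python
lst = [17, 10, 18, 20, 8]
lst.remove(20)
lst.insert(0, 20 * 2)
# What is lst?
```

After line 1: lst = [17, 10, 18, 20, 8]
After line 2 (remove first 20): lst = [17, 10, 18, 8]
After line 3 (insert 40 at index 0): lst = [40, 17, 10, 18, 8]

[40, 17, 10, 18, 8]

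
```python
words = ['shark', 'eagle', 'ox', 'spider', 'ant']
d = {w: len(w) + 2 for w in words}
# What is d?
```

{'shark': 7, 'eagle': 7, 'ox': 4, 'spider': 8, 'ant': 5}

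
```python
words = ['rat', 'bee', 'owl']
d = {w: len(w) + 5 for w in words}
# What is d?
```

{'rat': 8, 'bee': 8, 'owl': 8}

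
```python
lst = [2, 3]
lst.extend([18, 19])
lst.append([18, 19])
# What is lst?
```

After line 1: lst = [2, 3]
After line 2 (extend unpacks [18, 19]): lst = [2, 3, 18, 19]
After line 3 (append adds [18, 19] as single element): lst = [2, 3, 18, 19, [18, 19]]

[2, 3, 18, 19, [18, 19]]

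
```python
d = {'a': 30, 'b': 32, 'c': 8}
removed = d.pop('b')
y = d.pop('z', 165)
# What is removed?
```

After line 1: d = {'a': 30, 'b': 32, 'c': 8}
After line 2 (pop 'b' returns 32): d = {'a': 30, 'c': 8}, removed = 32
After line 3 (pop 'z' missing, returns default 165): d = {'a': 30, 'c': 8}, y = 165

32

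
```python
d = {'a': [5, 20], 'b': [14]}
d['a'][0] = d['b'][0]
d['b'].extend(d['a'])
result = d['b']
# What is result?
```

After line 1: d = {'a': [5, 20], 'b': [14]}
After line 2 (a[0] = b[0] = 14): d = {'a': [14, 20], 'b': [14]}
After line 3 (b.extend(a) appends [14, 20]): d = {'a': [14, 20], 'b': [14, 14, 20]}
After line 4: result = d['b'] = [14, 14, 20]

[14, 14, 20]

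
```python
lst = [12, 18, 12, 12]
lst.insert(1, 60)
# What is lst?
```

[12, 60, 18, 12, 12]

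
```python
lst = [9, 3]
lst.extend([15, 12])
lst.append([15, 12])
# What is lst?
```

After line 1: lst = [9, 3]
After line 2 (extend unpacks [15, 12]): lst = [9, 3, 15, 12]
After line 3 (append adds [15, 12] as single element): lst = [9, 3, 15, 12, [15, 12]]

[9, 3, 15, 12, [15, 12]]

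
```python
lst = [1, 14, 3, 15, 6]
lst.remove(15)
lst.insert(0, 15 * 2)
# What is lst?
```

After line 1: lst = [1, 14, 3, 15, 6]
After line 2 (remove first 15): lst = [1, 14, 3, 6]
After line 3 (insert 30 at index 0): lst = [30, 1, 14, 3, 6]

[30, 1, 14, 3, 6]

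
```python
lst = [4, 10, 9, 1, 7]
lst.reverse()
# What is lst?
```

[7, 1, 9, 10, 4]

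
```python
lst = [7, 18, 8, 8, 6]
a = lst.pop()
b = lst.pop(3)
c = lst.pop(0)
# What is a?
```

After line 1: lst = [7, 18, 8, 8, 6]
After line 2 (pop() -> a = 6): lst = [7, 18, 8, 8]
After line 3 (pop(3) -> b = 8): lst = [7, 18, 8]
After line 4 (pop(0) -> c = 7): lst = [18, 8]

6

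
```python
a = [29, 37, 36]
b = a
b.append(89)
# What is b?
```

After line 1: a = [29, 37, 36]
After line 2 (b = a is an alias, same object): a = [29, 37, 36], b = [29, 37, 36]
After line 3 (b.append mutates the shared list): a = [29, 37, 36, 89], b = [29, 37, 36, 89]

[29, 37, 36, 89]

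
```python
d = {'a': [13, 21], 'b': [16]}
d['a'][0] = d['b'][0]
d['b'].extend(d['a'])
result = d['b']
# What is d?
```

After line 1: d = {'a': [13, 21], 'b': [16]}
After line 2 (a[0] = b[0] = 16): d = {'a': [16, 21], 'b': [16]}
After line 3 (b.extend(a) appends [16, 21]): d = {'a': [16, 21], 'b': [16, 16, 21]}
After line 4: result = d['b'] = [16, 16, 21]

{'a': [16, 21], 'b': [16, 16, 21]}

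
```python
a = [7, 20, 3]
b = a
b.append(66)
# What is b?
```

After line 1: a = [7, 20, 3]
After line 2 (b = a is an alias, same object): a = [7, 20, 3], b = [7, 20, 3]
After line 3 (b.append mutates the shared list): a = [7, 20, 3, 66], b = [7, 20, 3, 66]

[7, 20, 3, 66]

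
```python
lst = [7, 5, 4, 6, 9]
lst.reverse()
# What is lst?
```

[9, 6, 4, 5, 7]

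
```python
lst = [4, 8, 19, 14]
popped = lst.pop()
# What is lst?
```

[4, 8, 19]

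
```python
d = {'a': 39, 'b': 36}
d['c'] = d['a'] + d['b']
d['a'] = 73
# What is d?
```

After line 1: d = {'a': 39, 'b': 36}
After line 2 (d['c'] = 39 + 36): d = {'a': 39, 'b': 36, 'c': 75}
After line 3: d = {'a': 73, 'b': 36, 'c': 75}

{'a': 73, 'b': 36, 'c': 75}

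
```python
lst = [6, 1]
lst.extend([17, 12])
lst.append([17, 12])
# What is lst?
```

After line 1: lst = [6, 1]
After line 2 (extend unpacks [17, 12]): lst = [6, 1, 17, 12]
After line 3 (append adds [17, 12] as single element): lst = [6, 1, 17, 12, [17, 12]]

[6, 1, 17, 12, [17, 12]]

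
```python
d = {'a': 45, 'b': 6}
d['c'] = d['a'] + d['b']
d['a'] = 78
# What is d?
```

After line 1: d = {'a': 45, 'b': 6}
After line 2 (d['c'] = 45 + 6): d = {'a': 45, 'b': 6, 'c': 51}
After line 3: d = {'a': 78, 'b': 6, 'c': 51}

{'a': 78, 'b': 6, 'c': 51}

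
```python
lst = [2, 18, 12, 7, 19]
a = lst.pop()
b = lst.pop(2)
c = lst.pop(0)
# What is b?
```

After line 1: lst = [2, 18, 12, 7, 19]
After line 2 (pop() -> a = 19): lst = [2, 18, 12, 7]
After line 3 (pop(2) -> b = 12): lst = [2, 18, 7]
After line 4 (pop(0) -> c = 2): lst = [18, 7]

12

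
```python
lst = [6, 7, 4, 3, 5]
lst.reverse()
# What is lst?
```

[5, 3, 4, 7, 6]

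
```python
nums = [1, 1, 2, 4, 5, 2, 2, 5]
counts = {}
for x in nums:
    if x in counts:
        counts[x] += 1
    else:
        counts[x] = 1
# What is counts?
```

Initial: counts = {}, nums = [1, 1, 2, 4, 5, 2, 2, 5]
See 1: counts = {1: 1}
See 1: counts = {1: 2}
See 2: counts = {1: 2, 2: 1}
See 4: counts = {1: 2, 2: 1, 4: 1}
See 5: counts = {1: 2, 2: 1, 4: 1, 5: 1}
See 2: counts = {1: 2, 2: 2, 4: 1, 5: 1}
See 2: counts = {1: 2, 2: 3, 4: 1, 5: 1}
See 5: counts = {1: 2, 2: 3, 4: 1, 5: 2}

{1: 2, 2: 3, 4: 1, 5: 2}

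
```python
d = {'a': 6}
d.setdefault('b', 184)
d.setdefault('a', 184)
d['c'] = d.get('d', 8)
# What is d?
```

After line 1: d = {'a': 6}
After line 2 (setdefault adds 'b'=184): d = {'a': 6, 'b': 184}
After line 3 (setdefault 'a' no-op, already exists): d = {'a': 6, 'b': 184}
After line 4 (get('d', 8) returns default since 'd' not in d): d = {'a': 6, 'b': 184, 'c': 8}

{'a': 6, 'b': 184, 'c': 8}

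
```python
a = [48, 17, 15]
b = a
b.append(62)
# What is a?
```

After line 1: a = [48, 17, 15]
After line 2 (b = a is an alias, same object): a = [48, 17, 15], b = [48, 17, 15]
After line 3 (b.append mutates the shared list): a = [48, 17, 15, 62], b = [48, 17, 15, 62]

[48, 17, 15, 62]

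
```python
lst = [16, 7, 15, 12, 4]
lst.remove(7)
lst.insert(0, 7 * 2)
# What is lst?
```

After line 1: lst = [16, 7, 15, 12, 4]
After line 2 (remove first 7): lst = [16, 15, 12, 4]
After line 3 (insert 14 at index 0): lst = [14, 16, 15, 12, 4]

[14, 16, 15, 12, 4]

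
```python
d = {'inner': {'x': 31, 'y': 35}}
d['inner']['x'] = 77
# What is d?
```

After line 1: d = {'inner': {'x': 31, 'y': 35}}
After line 2 (inner x overwritten): d = {'inner': {'x': 77, 'y': 35}}

{'inner': {'x': 77, 'y': 35}}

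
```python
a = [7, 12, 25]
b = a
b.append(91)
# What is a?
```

After line 1: a = [7, 12, 25]
After line 2 (b = a is an alias, same object): a = [7, 12, 25], b = [7, 12, 25]
After line 3 (b.append mutates the shared list): a = [7, 12, 25, 91], b = [7, 12, 25, 91]

[7, 12, 25, 91]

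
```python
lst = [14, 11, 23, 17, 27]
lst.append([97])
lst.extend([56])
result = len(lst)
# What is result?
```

After line 1: lst = [14, 11, 23, 17, 27]
After line 2 (append adds [97] as single element): lst = [14, 11, 23, 17, 27, [97]]
After line 3 (extend unpacks [56], adds 56): lst = [14, 11, 23, 17, 27, [97], 56]
After line 4: result = len(lst) = 7

7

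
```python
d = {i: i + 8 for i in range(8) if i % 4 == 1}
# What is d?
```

{1: 9, 5: 13}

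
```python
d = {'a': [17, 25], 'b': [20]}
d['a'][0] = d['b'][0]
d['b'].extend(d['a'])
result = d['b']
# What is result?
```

After line 1: d = {'a': [17, 25], 'b': [20]}
After line 2 (a[0] = b[0] = 20): d = {'a': [20, 25], 'b': [20]}
After line 3 (b.extend(a) appends [20, 25]): d = {'a': [20, 25], 'b': [20, 20, 25]}
After line 4: result = d['b'] = [20, 20, 25]

[20, 20, 25]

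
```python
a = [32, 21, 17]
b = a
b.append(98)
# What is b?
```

After line 1: a = [32, 21, 17]
After line 2 (b = a is an alias, same object): a = [32, 21, 17], b = [32, 21, 17]
After line 3 (b.append mutates the shared list): a = [32, 21, 17, 98], b = [32, 21, 17, 98]

[32, 21, 17, 98]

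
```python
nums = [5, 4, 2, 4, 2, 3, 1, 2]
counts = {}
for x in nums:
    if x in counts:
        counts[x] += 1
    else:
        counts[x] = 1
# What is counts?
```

Initial: counts = {}, nums = [5, 4, 2, 4, 2, 3, 1, 2]
See 5: counts = {5: 1}
See 4: counts = {5: 1, 4: 1}
See 2: counts = {5: 1, 4: 1, 2: 1}
See 4: counts = {5: 1, 4: 2, 2: 1}
See 2: counts = {5: 1, 4: 2, 2: 2}
See 3: counts = {5: 1, 4: 2, 2: 2, 3: 1}
See 1: counts = {5: 1, 4: 2, 2: 2, 3: 1, 1: 1}
See 2: counts = {5: 1, 4: 2, 2: 3, 3: 1, 1: 1}

{5: 1, 4: 2, 2: 3, 3: 1, 1: 1}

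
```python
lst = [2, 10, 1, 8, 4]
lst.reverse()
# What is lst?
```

[4, 8, 1, 10, 2]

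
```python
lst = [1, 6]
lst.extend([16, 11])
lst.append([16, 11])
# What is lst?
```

After line 1: lst = [1, 6]
After line 2 (extend unpacks [16, 11]): lst = [1, 6, 16, 11]
After line 3 (append adds [16, 11] as single element): lst = [1, 6, 16, 11, [16, 11]]

[1, 6, 16, 11, [16, 11]]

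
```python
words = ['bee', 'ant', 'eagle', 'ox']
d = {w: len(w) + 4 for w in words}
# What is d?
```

{'bee': 7, 'ant': 7, 'eagle': 9, 'ox': 6}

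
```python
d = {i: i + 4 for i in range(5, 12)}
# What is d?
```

{5: 9, 6: 10, 7: 11, 8: 12, 9: 13, 10: 14, 11: 15}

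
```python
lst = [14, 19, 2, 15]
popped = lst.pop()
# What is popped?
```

15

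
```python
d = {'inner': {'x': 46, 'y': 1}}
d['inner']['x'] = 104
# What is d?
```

After line 1: d = {'inner': {'x': 46, 'y': 1}}
After line 2 (inner x overwritten): d = {'inner': {'x': 104, 'y': 1}}

{'inner': {'x': 104, 'y': 1}}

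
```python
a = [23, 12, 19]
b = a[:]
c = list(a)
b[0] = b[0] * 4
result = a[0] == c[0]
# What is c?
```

After line 1: a = [23, 12, 19]
After line 2 (b = a[:], copy): a = [23, 12, 19], b = [23, 12, 19]
After line 3 (c = list(a) is a copy, new object): c = [23, 12, 19]
After line 4 (b[0] = 23 * 4 = 92; only b mutates (copy)): a = [23, 12, 19], b = [92, 12, 19], c = [23, 12, 19]
After line 5 (a[0] = 23, c[0] = 23; result = True)

[23, 12, 19]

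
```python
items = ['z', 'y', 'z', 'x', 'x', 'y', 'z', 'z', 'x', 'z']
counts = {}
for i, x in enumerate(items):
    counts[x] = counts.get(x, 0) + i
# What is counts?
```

Initial: counts = {}, items = ['z', 'y', 'z', 'x', 'x', 'y', 'z', 'z', 'x', 'z']
i=0, x='z': counts = {'z': 0}
i=1, x='y': counts = {'z': 0, 'y': 1}
i=2, x='z': counts = {'z': 2, 'y': 1}
i=3, x='x': counts = {'z': 2, 'y': 1, 'x': 3}
i=4, x='x': counts = {'z': 2, 'y': 1, 'x': 7}
i=5, x='y': counts = {'z': 2, 'y': 6, 'x': 7}
i=6, x='z': counts = {'z': 8, 'y': 6, 'x': 7}
i=7, x='z': counts = {'z': 15, 'y': 6, 'x': 7}
i=8, x='x': counts = {'z': 15, 'y': 6, 'x': 15}
i=9, x='z': counts = {'z': 24, 'y': 6, 'x': 15}

{'z': 24, 'y': 6, 'x': 15}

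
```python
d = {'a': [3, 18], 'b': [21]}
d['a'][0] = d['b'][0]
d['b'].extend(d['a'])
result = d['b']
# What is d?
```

After line 1: d = {'a': [3, 18], 'b': [21]}
After line 2 (a[0] = b[0] = 21): d = {'a': [21, 18], 'b': [21]}
After line 3 (b.extend(a) appends [21, 18]): d = {'a': [21, 18], 'b': [21, 21, 18]}
After line 4: result = d['b'] = [21, 21, 18]

{'a': [21, 18], 'b': [21, 21, 18]}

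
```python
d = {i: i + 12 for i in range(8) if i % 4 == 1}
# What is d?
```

{1: 13, 5: 17}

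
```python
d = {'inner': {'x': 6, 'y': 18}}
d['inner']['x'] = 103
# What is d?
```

After line 1: d = {'inner': {'x': 6, 'y': 18}}
After line 2 (inner x overwritten): d = {'inner': {'x': 103, 'y': 18}}

{'inner': {'x': 103, 'y': 18}}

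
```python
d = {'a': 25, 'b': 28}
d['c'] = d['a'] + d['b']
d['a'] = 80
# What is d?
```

After line 1: d = {'a': 25, 'b': 28}
After line 2 (d['c'] = 25 + 28): d = {'a': 25, 'b': 28, 'c': 53}
After line 3: d = {'a': 80, 'b': 28, 'c': 53}

{'a': 80, 'b': 28, 'c': 53}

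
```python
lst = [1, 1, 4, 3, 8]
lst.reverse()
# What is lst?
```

[8, 3, 4, 1, 1]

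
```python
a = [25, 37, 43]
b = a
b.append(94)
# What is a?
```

After line 1: a = [25, 37, 43]
After line 2 (b = a is an alias, same object): a = [25, 37, 43], b = [25, 37, 43]
After line 3 (b.append mutates the shared list): a = [25, 37, 43, 94], b = [25, 37, 43, 94]

[25, 37, 43, 94]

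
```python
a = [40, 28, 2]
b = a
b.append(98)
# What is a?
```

After line 1: a = [40, 28, 2]
After line 2 (b = a is an alias, same object): a = [40, 28, 2], b = [40, 28, 2]
After line 3 (b.append mutates the shared list): a = [40, 28, 2, 98], b = [40, 28, 2, 98]

[40, 28, 2, 98]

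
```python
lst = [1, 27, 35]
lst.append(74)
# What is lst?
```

[1, 27, 35, 74]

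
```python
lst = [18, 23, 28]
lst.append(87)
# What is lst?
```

[18, 23, 28, 87]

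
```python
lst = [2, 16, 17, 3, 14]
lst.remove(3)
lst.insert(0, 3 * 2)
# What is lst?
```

After line 1: lst = [2, 16, 17, 3, 14]
After line 2 (remove first 3): lst = [2, 16, 17, 14]
After line 3 (insert 6 at index 0): lst = [6, 2, 16, 17, 14]

[6, 2, 16, 17, 14]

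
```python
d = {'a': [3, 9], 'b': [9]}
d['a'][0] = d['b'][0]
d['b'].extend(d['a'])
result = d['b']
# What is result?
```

After line 1: d = {'a': [3, 9], 'b': [9]}
After line 2 (a[0] = b[0] = 9): d = {'a': [9, 9], 'b': [9]}
After line 3 (b.extend(a) appends [9, 9]): d = {'a': [9, 9], 'b': [9, 9, 9]}
After line 4: result = d['b'] = [9, 9, 9]

[9, 9, 9]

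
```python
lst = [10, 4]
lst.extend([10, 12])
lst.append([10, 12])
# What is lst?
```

After line 1: lst = [10, 4]
After line 2 (extend unpacks [10, 12]): lst = [10, 4, 10, 12]
After line 3 (append adds [10, 12] as single element): lst = [10, 4, 10, 12, [10, 12]]

[10, 4, 10, 12, [10, 12]]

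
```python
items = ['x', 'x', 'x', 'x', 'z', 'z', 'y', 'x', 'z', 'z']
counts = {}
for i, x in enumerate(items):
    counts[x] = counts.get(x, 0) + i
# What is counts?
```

Initial: counts = {}, items = ['x', 'x', 'x', 'x', 'z', 'z', 'y', 'x', 'z', 'z']
i=0, x='x': counts = {'x': 0}
i=1, x='x': counts = {'x': 1}
i=2, x='x': counts = {'x': 3}
i=3, x='x': counts = {'x': 6}
i=4, x='z': counts = {'x': 6, 'z': 4}
i=5, x='z': counts = {'x': 6, 'z': 9}
i=6, x='y': counts = {'x': 6, 'z': 9, 'y': 6}
i=7, x='x': counts = {'x': 13, 'z': 9, 'y': 6}
i=8, x='z': counts = {'x': 13, 'z': 17, 'y': 6}
i=9, x='z': counts = {'x': 13, 'z': 26, 'y': 6}

{'x': 13, 'z': 26, 'y': 6}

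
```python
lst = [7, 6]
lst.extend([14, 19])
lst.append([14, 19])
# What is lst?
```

After line 1: lst = [7, 6]
After line 2 (extend unpacks [14, 19]): lst = [7, 6, 14, 19]
After line 3 (append adds [14, 19] as single element): lst = [7, 6, 14, 19, [14, 19]]

[7, 6, 14, 19, [14, 19]]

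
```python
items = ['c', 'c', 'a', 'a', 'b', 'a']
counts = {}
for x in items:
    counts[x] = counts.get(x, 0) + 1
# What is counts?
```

Initial: counts = {}, items = ['c', 'c', 'a', 'a', 'b', 'a']
See 'c': counts = {'c': 1}
See 'c': counts = {'c': 2}
See 'a': counts = {'c': 2, 'a': 1}
See 'a': counts = {'c': 2, 'a': 2}
See 'b': counts = {'c': 2, 'a': 2, 'b': 1}
See 'a': counts = {'c': 2, 'a': 3, 'b': 1}

{'c': 2, 'a': 3, 'b': 1}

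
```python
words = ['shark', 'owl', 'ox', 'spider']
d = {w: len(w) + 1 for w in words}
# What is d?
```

{'shark': 6, 'owl': 4, 'ox': 3, 'spider': 7}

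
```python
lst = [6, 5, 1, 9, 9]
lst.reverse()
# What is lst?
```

[9, 9, 1, 5, 6]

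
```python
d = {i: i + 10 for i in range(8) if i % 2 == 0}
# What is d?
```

{0: 10, 2: 12, 4: 14, 6: 16}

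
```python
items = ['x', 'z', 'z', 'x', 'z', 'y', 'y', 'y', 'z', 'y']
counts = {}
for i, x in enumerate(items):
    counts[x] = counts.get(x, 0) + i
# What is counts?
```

Initial: counts = {}, items = ['x', 'z', 'z', 'x', 'z', 'y', 'y', 'y', 'z', 'y']
i=0, x='x': counts = {'x': 0}
i=1, x='z': counts = {'x': 0, 'z': 1}
i=2, x='z': counts = {'x': 0, 'z': 3}
i=3, x='x': counts = {'x': 3, 'z': 3}
i=4, x='z': counts = {'x': 3, 'z': 7}
i=5, x='y': counts = {'x': 3, 'z': 7, 'y': 5}
i=6, x='y': counts = {'x': 3, 'z': 7, 'y': 11}
i=7, x='y': counts = {'x': 3, 'z': 7, 'y': 18}
i=8, x='z': counts = {'x': 3, 'z': 15, 'y': 18}
i=9, x='y': counts = {'x': 3, 'z': 15, 'y': 27}

{'x': 3, 'z': 15, 'y': 27}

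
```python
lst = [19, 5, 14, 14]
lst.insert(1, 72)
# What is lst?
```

[19, 72, 5, 14, 14]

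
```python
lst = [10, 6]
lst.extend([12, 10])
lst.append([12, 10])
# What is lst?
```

After line 1: lst = [10, 6]
After line 2 (extend unpacks [12, 10]): lst = [10, 6, 12, 10]
After line 3 (append adds [12, 10] as single element): lst = [10, 6, 12, 10, [12, 10]]

[10, 6, 12, 10, [12, 10]]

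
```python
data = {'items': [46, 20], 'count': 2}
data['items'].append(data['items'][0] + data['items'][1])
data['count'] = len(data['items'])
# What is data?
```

After line 1: data = {'items': [46, 20], 'count': 2}
After line 2 (append 46 + 20 = 66): data = {'items': [46, 20, 66], 'count': 2}
After line 3 (count = len(items) = 3): data = {'items': [46, 20, 66], 'count': 3}

{'items': [46, 20, 66], 'count': 3}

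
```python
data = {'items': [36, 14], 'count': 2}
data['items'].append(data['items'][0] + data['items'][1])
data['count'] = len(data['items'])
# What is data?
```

After line 1: data = {'items': [36, 14], 'count': 2}
After line 2 (append 36 + 14 = 50): data = {'items': [36, 14, 50], 'count': 2}
After line 3 (count = len(items) = 3): data = {'items': [36, 14, 50], 'count': 3}

{'items': [36, 14, 50], 'count': 3}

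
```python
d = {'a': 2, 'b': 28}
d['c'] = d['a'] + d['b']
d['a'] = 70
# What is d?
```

After line 1: d = {'a': 2, 'b': 28}
After line 2 (d['c'] = 2 + 28): d = {'a': 2, 'b': 28, 'c': 30}
After line 3: d = {'a': 70, 'b': 28, 'c': 30}

{'a': 70, 'b': 28, 'c': 30}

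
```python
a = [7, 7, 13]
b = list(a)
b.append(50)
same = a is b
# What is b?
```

After line 1: a = [7, 7, 13]
After line 2 (b = list(a) is a shallow copy, new object): a = [7, 7, 13], b = [7, 7, 13]
After line 3 (append only mutates b): a = [7, 7, 13], b = [7, 7, 13, 50]
After line 4 (same = a is b; different objects -> False): same = False

[7, 7, 13, 50]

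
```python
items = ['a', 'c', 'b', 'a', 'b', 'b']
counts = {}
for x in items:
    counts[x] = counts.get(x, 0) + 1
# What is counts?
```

Initial: counts = {}, items = ['a', 'c', 'b', 'a', 'b', 'b']
See 'a': counts = {'a': 1}
See 'c': counts = {'a': 1, 'c': 1}
See 'b': counts = {'a': 1, 'c': 1, 'b': 1}
See 'a': counts = {'a': 2, 'c': 1, 'b': 1}
See 'b': counts = {'a': 2, 'c': 1, 'b': 2}
See 'b': counts = {'a': 2, 'c': 1, 'b': 3}

{'a': 2, 'c': 1, 'b': 3}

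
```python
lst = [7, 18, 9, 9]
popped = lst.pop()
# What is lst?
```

[7, 18, 9]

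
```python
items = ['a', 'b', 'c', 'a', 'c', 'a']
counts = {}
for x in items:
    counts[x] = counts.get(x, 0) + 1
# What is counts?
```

Initial: counts = {}, items = ['a', 'b', 'c', 'a', 'c', 'a']
See 'a': counts = {'a': 1}
See 'b': counts = {'a': 1, 'b': 1}
See 'c': counts = {'a': 1, 'b': 1, 'c': 1}
See 'a': counts = {'a': 2, 'b': 1, 'c': 1}
See 'c': counts = {'a': 2, 'b': 1, 'c': 2}
See 'a': counts = {'a': 3, 'b': 1, 'c': 2}

{'a': 3, 'b': 1, 'c': 2}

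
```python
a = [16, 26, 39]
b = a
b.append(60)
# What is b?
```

After line 1: a = [16, 26, 39]
After line 2 (b = a is an alias, same object): a = [16, 26, 39], b = [16, 26, 39]
After line 3 (b.append mutates the shared list): a = [16, 26, 39, 60], b = [16, 26, 39, 60]

[16, 26, 39, 60]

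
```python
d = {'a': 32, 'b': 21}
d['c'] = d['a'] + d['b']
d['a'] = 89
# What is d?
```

After line 1: d = {'a': 32, 'b': 21}
After line 2 (d['c'] = 32 + 21): d = {'a': 32, 'b': 21, 'c': 53}
After line 3: d = {'a': 89, 'b': 21, 'c': 53}

{'a': 89, 'b': 21, 'c': 53}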